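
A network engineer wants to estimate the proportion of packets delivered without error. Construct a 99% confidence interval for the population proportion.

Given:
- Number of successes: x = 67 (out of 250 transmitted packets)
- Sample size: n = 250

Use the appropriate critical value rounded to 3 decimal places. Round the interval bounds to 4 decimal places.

Sample proportion: p̂ = 67/250 = 0.268000

Check conditions for normal approximation:
  np̂ = 67 ≥ 10 ✓
  n(1-p̂) = 183 ≥ 10 ✓

The sample is large enough, so use a z-interval (normal approximation) for the proportion.

For 99% confidence, z* = 2.576 (from standard normal table)

Standard error: SE = √(p̂(1-p̂)/n) = √(0.268000×0.732000/250) = 0.02801257

Margin of error: E = z* × SE = 2.576 × 0.02801257 = 0.072160

Z-interval: p̂ ± E = 0.268000 ± 0.072160 = (0.195840, 0.340160)

Rounded to 4 decimal places:

(0.1958, 0.3402)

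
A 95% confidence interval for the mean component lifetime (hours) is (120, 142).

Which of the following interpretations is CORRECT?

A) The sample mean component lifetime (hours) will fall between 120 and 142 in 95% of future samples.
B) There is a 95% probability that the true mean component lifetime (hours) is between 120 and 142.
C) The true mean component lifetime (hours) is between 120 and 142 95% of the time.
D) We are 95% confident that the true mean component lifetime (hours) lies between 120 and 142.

A confidence interval represents our confidence in the procedure, not a probability statement about the parameter.

Key concept: If we repeated this sampling process many times and computed a 95% CI each time, about 95% of those intervals would contain the true population parameter.

For this specific interval (120, 142):
- Midpoint (point estimate): 131
- Margin of error: 11

The correct interpretation is the one stating confidence that the true parameter lies in the interval — option D.

D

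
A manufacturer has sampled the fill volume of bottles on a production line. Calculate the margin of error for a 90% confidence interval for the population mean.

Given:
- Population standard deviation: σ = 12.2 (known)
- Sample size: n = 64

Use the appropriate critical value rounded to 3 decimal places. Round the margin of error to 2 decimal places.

The population standard deviation σ is known, so use the z-interval margin of error formula.

For 90% confidence, z* = 1.645 (from standard normal table)

Margin of error formula for z-interval: E = z* × σ/√n

E = 1.645 × 12.2/√64
  = 1.645 × 1.525000
  = 2.5086

Rounded to 2 decimal places:

2.51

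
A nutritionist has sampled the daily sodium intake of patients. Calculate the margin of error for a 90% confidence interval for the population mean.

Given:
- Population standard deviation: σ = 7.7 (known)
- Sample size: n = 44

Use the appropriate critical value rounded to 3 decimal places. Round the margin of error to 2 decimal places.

The population standard deviation σ is known, so use the z-interval margin of error formula.

For 90% confidence, z* = 1.645 (from standard normal table)

Margin of error formula for z-interval: E = z* × σ/√n

E = 1.645 × 7.7/√44
  = 1.645 × 1.160819
  = 1.9095

Rounded to 2 decimal places:

1.91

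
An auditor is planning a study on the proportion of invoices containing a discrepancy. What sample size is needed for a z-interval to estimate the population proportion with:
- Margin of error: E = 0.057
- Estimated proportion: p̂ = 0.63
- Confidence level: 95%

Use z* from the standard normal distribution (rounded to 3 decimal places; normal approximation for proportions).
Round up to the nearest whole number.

Using z* for proportion z-interval (normal approximation).

For 95% confidence, z* = 1.96 (from standard normal table)

Sample size formula for proportion z-interval: n = z*²p̂(1-p̂)/E²

n = 1.96² × 0.63 × 0.37 / 0.057²
  = 3.8416 × 0.2331 / 0.003249
  = 275.6162

Round up to the nearest whole number: n = 276

276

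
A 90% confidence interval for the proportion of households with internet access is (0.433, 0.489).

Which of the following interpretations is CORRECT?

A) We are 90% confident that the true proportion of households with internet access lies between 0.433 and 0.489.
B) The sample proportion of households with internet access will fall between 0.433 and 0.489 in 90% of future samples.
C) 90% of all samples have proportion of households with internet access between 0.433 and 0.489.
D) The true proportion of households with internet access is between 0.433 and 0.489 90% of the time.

A confidence interval represents our confidence in the procedure, not a probability statement about the parameter.

Key concept: If we repeated this sampling process many times and computed a 90% CI each time, about 90% of those intervals would contain the true population parameter.

For this specific interval (0.433, 0.489):
- Midpoint (point estimate): 0.461
- Margin of error: 0.028

The correct interpretation is the one stating confidence that the true parameter lies in the interval — option A.

A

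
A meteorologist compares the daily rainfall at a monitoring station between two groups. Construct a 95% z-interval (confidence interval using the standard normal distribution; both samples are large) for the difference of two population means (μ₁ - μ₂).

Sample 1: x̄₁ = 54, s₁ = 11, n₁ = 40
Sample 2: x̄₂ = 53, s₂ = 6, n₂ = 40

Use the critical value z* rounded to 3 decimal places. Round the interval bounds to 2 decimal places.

Both samples are large (n₁ = 40 ≥ 30, n₂ = 40 ≥ 30), so a z-interval for the difference of means applies.

Point estimate: x̄₁ - x̄₂ = 54 - 53 = 1

Standard error: SE = √(s₁²/n₁ + s₂²/n₂)
= √(11²/40 + 6²/40)
= √(3.025000 + 0.900000)
= 1.981161

For 95% confidence, z* = 1.96 (from standard normal table)
Margin of error: E = z* × SE = 1.96 × 1.981161 = 3.8831

Z-interval: (x̄₁ - x̄₂) ± E = 1 ± 3.8831 = (-2.8831, 4.8831)

Rounded to 2 decimal places:

(-2.88, 4.88)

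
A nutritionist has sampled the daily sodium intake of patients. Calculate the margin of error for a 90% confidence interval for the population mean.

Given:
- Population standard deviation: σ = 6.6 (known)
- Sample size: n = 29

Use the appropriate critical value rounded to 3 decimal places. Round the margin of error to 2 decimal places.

The population standard deviation σ is known, so use the z-interval margin of error formula.

For 90% confidence, z* = 1.645 (from standard normal table)

Margin of error formula for z-interval: E = z* × σ/√n

E = 1.645 × 6.6/√29
  = 1.645 × 1.225589
  = 2.0161

Rounded to 2 decimal places:

2.02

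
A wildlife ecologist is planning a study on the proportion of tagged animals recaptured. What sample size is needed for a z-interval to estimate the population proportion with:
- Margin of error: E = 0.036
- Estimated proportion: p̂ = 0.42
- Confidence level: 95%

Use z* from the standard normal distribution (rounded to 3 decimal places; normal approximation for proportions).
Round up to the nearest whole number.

Using z* for proportion z-interval (normal approximation).

For 95% confidence, z* = 1.96 (from standard normal table)

Sample size formula for proportion z-interval: n = z*²p̂(1-p̂)/E²

n = 1.96² × 0.42 × 0.58 / 0.036²
  = 3.8416 × 0.2436 / 0.001296
  = 722.0785

Round up to the nearest whole number: n = 723

723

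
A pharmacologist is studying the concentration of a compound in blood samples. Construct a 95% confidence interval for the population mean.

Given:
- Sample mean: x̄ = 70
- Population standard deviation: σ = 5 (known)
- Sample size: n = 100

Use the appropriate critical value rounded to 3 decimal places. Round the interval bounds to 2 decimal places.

The population standard deviation σ is known, so use a z-interval (standard normal critical value).

For 95% confidence, z* = 1.96 (from standard normal table)

Standard error: SE = σ/√n = 5/√100 = 0.500000

Margin of error: E = z* × SE = 1.96 × 0.500000 = 0.9800

Z-interval: x̄ ± E = 70 ± 0.9800 = (69.0200, 70.9800)

Rounded to 2 decimal places:

(69.02, 70.98)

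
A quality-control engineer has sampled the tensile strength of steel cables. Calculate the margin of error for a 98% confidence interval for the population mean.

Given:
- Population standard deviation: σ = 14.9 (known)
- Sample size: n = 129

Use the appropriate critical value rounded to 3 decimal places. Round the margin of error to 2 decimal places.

The population standard deviation σ is known, so use the z-interval margin of error formula.

For 98% confidence, z* = 2.326 (from standard normal table)

Margin of error formula for z-interval: E = z* × σ/√n

E = 2.326 × 14.9/√129
  = 2.326 × 1.311872
  = 3.0514

Rounded to 2 decimal places:

3.05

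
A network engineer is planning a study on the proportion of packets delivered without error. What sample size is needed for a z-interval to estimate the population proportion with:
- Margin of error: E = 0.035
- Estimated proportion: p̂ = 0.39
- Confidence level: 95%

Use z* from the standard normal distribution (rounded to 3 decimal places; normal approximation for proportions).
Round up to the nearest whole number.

Using z* for proportion z-interval (normal approximation).

For 95% confidence, z* = 1.96 (from standard normal table)

Sample size formula for proportion z-interval: n = z*²p̂(1-p̂)/E²

n = 1.96² × 0.39 × 0.61 / 0.035²
  = 3.8416 × 0.2379 / 0.001225
  = 746.0544

Round up to the nearest whole number: n = 747

747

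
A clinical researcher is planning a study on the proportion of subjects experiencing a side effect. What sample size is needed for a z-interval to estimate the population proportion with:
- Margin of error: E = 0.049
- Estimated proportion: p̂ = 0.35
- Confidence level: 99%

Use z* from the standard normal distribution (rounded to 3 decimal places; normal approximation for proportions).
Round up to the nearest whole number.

Using z* for proportion z-interval (normal approximation).

For 99% confidence, z* = 2.576 (from standard normal table)

Sample size formula for proportion z-interval: n = z*²p̂(1-p̂)/E²

n = 2.576² × 0.35 × 0.65 / 0.049²
  = 6.635776 × 0.2275 / 0.002401
  = 628.7543

Round up to the nearest whole number: n = 629

629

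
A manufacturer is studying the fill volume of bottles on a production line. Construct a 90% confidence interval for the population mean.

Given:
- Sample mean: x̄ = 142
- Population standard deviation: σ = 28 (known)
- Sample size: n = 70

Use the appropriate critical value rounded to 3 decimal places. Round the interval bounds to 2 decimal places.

The population standard deviation σ is known, so use a z-interval (standard normal critical value).

For 90% confidence, z* = 1.645 (from standard normal table)

Standard error: SE = σ/√n = 28/√70 = 3.346640

Margin of error: E = z* × SE = 1.645 × 3.346640 = 5.5052

Z-interval: x̄ ± E = 142 ± 5.5052 = (136.4948, 147.5052)

Rounded to 2 decimal places:

(136.49, 147.51)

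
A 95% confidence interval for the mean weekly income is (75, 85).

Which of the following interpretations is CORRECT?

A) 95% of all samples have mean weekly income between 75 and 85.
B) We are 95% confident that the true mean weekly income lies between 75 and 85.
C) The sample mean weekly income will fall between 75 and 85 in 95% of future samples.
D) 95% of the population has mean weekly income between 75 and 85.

A confidence interval represents our confidence in the procedure, not a probability statement about the parameter.

Key concept: If we repeated this sampling process many times and computed a 95% CI each time, about 95% of those intervals would contain the true population parameter.

For this specific interval (75, 85):
- Midpoint (point estimate): 80
- Margin of error: 5

The correct interpretation is the one stating confidence that the true parameter lies in the interval — option B.

B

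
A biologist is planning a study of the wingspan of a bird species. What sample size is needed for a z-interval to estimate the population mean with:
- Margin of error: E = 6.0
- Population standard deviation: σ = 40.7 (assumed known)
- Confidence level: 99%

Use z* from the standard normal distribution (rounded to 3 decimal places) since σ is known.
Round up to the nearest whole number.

Using z* since population σ is known (z-interval formula).

For 99% confidence, z* = 2.576 (from standard normal table)

Sample size formula for z-interval: n = (z*σ/E)²

n = (2.576 × 40.7 / 6.0)²
  = (17.473867)²
  = 305.3360

Round up to the nearest whole number: n = 306

306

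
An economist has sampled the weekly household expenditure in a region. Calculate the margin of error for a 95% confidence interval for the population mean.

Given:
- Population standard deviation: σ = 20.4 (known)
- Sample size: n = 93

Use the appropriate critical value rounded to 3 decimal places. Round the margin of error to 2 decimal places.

The population standard deviation σ is known, so use the z-interval margin of error formula.

For 95% confidence, z* = 1.96 (from standard normal table)

Margin of error formula for z-interval: E = z* × σ/√n

E = 1.96 × 20.4/√93
  = 1.96 × 2.115381
  = 4.1461

Rounded to 2 decimal places:

4.15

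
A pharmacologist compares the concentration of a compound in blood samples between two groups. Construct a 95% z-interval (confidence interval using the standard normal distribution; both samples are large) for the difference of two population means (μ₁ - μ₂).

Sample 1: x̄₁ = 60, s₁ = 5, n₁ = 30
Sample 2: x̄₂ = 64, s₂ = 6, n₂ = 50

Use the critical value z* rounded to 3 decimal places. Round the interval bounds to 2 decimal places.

Both samples are large (n₁ = 30 ≥ 30, n₂ = 50 ≥ 30), so a z-interval for the difference of means applies.

Point estimate: x̄₁ - x̄₂ = 60 - 64 = -4

Standard error: SE = √(s₁²/n₁ + s₂²/n₂)
= √(5²/30 + 6²/50)
= √(0.833333 + 0.720000)
= 1.246328

For 95% confidence, z* = 1.96 (from standard normal table)
Margin of error: E = z* × SE = 1.96 × 1.246328 = 2.4428

Z-interval: (x̄₁ - x̄₂) ± E = -4 ± 2.4428 = (-6.4428, -1.5572)

Rounded to 2 decimal places:

(-6.44, -1.56)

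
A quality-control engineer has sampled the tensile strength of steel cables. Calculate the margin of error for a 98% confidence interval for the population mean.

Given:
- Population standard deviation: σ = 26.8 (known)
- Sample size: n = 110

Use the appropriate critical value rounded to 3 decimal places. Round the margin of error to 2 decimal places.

The population standard deviation σ is known, so use the z-interval margin of error formula.

For 98% confidence, z* = 2.326 (from standard normal table)

Margin of error formula for z-interval: E = z* × σ/√n

E = 2.326 × 26.8/√110
  = 2.326 × 2.555280
  = 5.9436

Rounded to 2 decimal places:

5.94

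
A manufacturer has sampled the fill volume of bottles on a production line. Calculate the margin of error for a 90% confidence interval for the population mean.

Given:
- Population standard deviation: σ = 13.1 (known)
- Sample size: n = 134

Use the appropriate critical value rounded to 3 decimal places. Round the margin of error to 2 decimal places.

The population standard deviation σ is known, so use the z-interval margin of error formula.

For 90% confidence, z* = 1.645 (from standard normal table)

Margin of error formula for z-interval: E = z* × σ/√n

E = 1.645 × 13.1/√134
  = 1.645 × 1.131668
  = 1.8616

Rounded to 2 decimal places:

1.86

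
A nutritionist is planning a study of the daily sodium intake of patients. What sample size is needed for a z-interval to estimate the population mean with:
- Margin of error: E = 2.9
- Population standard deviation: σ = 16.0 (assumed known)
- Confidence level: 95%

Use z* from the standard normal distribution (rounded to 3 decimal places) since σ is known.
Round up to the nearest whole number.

Using z* since population σ is known (z-interval formula).

For 95% confidence, z* = 1.96 (from standard normal table)

Sample size formula for z-interval: n = (z*σ/E)²

n = (1.96 × 16.0 / 2.9)²
  = (10.813793)²
  = 116.9381

Round up to the nearest whole number: n = 117

117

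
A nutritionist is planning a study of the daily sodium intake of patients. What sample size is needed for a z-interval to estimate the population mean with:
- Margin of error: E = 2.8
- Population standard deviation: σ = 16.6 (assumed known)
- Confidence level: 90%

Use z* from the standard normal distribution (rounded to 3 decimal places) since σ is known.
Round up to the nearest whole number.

Using z* since population σ is known (z-interval formula).

For 90% confidence, z* = 1.645 (from standard normal table)

Sample size formula for z-interval: n = (z*σ/E)²

n = (1.645 × 16.6 / 2.8)²
  = (9.752500)²
  = 95.1113

Round up to the nearest whole number: n = 96

96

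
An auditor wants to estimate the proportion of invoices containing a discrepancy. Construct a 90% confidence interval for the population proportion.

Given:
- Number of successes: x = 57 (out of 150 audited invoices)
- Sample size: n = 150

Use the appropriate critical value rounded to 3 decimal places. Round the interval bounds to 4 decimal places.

Sample proportion: p̂ = 57/150 = 0.380000

Check conditions for normal approximation:
  np̂ = 57 ≥ 10 ✓
  n(1-p̂) = 93 ≥ 10 ✓

The sample is large enough, so use a z-interval (normal approximation) for the proportion.

For 90% confidence, z* = 1.645 (from standard normal table)

Standard error: SE = √(p̂(1-p̂)/n) = √(0.380000×0.620000/150) = 0.03963164

Margin of error: E = z* × SE = 1.645 × 0.03963164 = 0.065194

Z-interval: p̂ ± E = 0.380000 ± 0.065194 = (0.314806, 0.445194)

Rounded to 4 decimal places:

(0.3148, 0.4452)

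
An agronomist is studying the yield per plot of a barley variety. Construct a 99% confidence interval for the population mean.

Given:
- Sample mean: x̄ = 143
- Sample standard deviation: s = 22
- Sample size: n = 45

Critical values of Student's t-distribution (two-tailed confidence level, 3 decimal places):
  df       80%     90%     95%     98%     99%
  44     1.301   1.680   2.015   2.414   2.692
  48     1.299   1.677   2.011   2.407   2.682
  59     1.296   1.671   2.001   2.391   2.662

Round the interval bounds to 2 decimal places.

The population standard deviation σ is unknown (only the sample standard deviation s is given), so use a t-interval with df = n - 1 = 45 - 1 = 44.

For 99% confidence with df = 44, t* = 2.692 (from t-table)

Standard error: SE = s/√n = 22/√45 = 3.279566

Margin of error: E = t* × SE = 2.692 × 3.279566 = 8.8286

T-interval: x̄ ± E = 143 ± 8.8286 = (134.1714, 151.8286)

Rounded to 2 decimal places:

(134.17, 151.83)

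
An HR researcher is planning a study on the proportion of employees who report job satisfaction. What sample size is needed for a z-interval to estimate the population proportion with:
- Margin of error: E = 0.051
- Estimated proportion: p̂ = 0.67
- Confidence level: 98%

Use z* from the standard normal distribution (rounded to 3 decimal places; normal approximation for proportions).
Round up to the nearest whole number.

Using z* for proportion z-interval (normal approximation).

For 98% confidence, z* = 2.326 (from standard normal table)

Sample size formula for proportion z-interval: n = z*²p̂(1-p̂)/E²

n = 2.326² × 0.67 × 0.33 / 0.051²
  = 5.410276 × 0.2211 / 0.002601
  = 459.9047

Round up to the nearest whole number: n = 460

460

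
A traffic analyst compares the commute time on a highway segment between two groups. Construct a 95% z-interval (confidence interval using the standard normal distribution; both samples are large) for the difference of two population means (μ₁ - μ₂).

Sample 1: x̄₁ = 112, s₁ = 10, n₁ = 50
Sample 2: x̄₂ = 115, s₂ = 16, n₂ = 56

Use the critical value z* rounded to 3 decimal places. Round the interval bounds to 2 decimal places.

Both samples are large (n₁ = 50 ≥ 30, n₂ = 56 ≥ 30), so a z-interval for the difference of means applies.

Point estimate: x̄₁ - x̄₂ = 112 - 115 = -3

Standard error: SE = √(s₁²/n₁ + s₂²/n₂)
= √(10²/50 + 16²/56)
= √(2.000000 + 4.571429)
= 2.563480

For 95% confidence, z* = 1.96 (from standard normal table)
Margin of error: E = z* × SE = 1.96 × 2.563480 = 5.0244

Z-interval: (x̄₁ - x̄₂) ± E = -3 ± 5.0244 = (-8.0244, 2.0244)

Rounded to 2 decimal places:

(-8.02, 2.02)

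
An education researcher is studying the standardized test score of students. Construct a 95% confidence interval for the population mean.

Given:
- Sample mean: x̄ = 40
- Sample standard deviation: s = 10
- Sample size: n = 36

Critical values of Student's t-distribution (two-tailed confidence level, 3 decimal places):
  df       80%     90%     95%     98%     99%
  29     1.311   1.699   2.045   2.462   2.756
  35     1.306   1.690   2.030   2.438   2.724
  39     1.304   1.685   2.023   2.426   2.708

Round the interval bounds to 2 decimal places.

The population standard deviation σ is unknown (only the sample standard deviation s is given), so use a t-interval with df = n - 1 = 36 - 1 = 35.

For 95% confidence with df = 35, t* = 2.030 (from t-table)

Standard error: SE = s/√n = 10/√36 = 1.666667

Margin of error: E = t* × SE = 2.030 × 1.666667 = 3.3833

T-interval: x̄ ± E = 40 ± 3.3833 = (36.6167, 43.3833)

Rounded to 2 decimal places:

(36.62, 43.38)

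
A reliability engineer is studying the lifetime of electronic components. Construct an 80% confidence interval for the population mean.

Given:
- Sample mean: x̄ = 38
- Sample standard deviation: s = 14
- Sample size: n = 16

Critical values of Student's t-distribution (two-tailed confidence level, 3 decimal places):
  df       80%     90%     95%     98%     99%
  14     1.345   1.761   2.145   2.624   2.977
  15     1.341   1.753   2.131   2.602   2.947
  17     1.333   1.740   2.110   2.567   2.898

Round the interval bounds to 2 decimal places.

The population standard deviation σ is unknown (only the sample standard deviation s is given), so use a t-interval with df = n - 1 = 16 - 1 = 15.

For 80% confidence with df = 15, t* = 1.341 (from t-table)

Standard error: SE = s/√n = 14/√16 = 3.500000

Margin of error: E = t* × SE = 1.341 × 3.500000 = 4.6935

T-interval: x̄ ± E = 38 ± 4.6935 = (33.3065, 42.6935)

Rounded to 2 decimal places:

(33.31, 42.69)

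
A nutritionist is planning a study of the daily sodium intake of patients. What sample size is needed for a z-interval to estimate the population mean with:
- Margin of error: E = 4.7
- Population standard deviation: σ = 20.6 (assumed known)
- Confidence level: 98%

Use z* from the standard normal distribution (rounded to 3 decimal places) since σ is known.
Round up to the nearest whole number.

Using z* since population σ is known (z-interval formula).

For 98% confidence, z* = 2.326 (from standard normal table)

Sample size formula for z-interval: n = (z*σ/E)²

n = (2.326 × 20.6 / 4.7)²
  = (10.194809)²
  = 103.9341

Round up to the nearest whole number: n = 104

104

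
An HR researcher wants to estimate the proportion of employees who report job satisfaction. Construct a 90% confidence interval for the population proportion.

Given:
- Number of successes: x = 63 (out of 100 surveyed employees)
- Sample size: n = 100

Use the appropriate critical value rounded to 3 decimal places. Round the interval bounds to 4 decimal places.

Sample proportion: p̂ = 63/100 = 0.630000

Check conditions for normal approximation:
  np̂ = 63 ≥ 10 ✓
  n(1-p̂) = 37 ≥ 10 ✓

The sample is large enough, so use a z-interval (normal approximation) for the proportion.

For 90% confidence, z* = 1.645 (from standard normal table)

Standard error: SE = √(p̂(1-p̂)/n) = √(0.630000×0.370000/100) = 0.04828043

Margin of error: E = z* × SE = 1.645 × 0.04828043 = 0.079421

Z-interval: p̂ ± E = 0.630000 ± 0.079421 = (0.550579, 0.709421)

Rounded to 4 decimal places:

(0.5506, 0.7094)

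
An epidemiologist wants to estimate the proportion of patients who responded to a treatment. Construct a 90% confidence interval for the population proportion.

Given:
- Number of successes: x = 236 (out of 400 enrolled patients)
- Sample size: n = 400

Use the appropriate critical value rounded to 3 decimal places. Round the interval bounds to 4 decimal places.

Sample proportion: p̂ = 236/400 = 0.590000

Check conditions for normal approximation:
  np̂ = 236 ≥ 10 ✓
  n(1-p̂) = 164 ≥ 10 ✓

The sample is large enough, so use a z-interval (normal approximation) for the proportion.

For 90% confidence, z* = 1.645 (from standard normal table)

Standard error: SE = √(p̂(1-p̂)/n) = √(0.590000×0.410000/400) = 0.02459167

Margin of error: E = z* × SE = 1.645 × 0.02459167 = 0.040453

Z-interval: p̂ ± E = 0.590000 ± 0.040453 = (0.549547, 0.630453)

Rounded to 4 decimal places:

(0.5495, 0.6305)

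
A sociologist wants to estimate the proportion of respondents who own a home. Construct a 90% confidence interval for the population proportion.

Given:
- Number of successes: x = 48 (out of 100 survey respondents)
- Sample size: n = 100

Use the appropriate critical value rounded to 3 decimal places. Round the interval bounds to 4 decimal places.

Sample proportion: p̂ = 48/100 = 0.480000

Check conditions for normal approximation:
  np̂ = 48 ≥ 10 ✓
  n(1-p̂) = 52 ≥ 10 ✓

The sample is large enough, so use a z-interval (normal approximation) for the proportion.

For 90% confidence, z* = 1.645 (from standard normal table)

Standard error: SE = √(p̂(1-p̂)/n) = √(0.480000×0.520000/100) = 0.04995998

Margin of error: E = z* × SE = 1.645 × 0.04995998 = 0.082184

Z-interval: p̂ ± E = 0.480000 ± 0.082184 = (0.397816, 0.562184)

Rounded to 4 decimal places:

(0.3978, 0.5622)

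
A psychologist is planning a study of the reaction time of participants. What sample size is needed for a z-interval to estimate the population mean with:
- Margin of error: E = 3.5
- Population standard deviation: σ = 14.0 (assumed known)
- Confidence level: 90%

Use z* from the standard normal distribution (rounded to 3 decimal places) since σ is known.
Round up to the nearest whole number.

Using z* since population σ is known (z-interval formula).

For 90% confidence, z* = 1.645 (from standard normal table)

Sample size formula for z-interval: n = (z*σ/E)²

n = (1.645 × 14.0 / 3.5)²
  = (6.580000)²
  = 43.2964

Round up to the nearest whole number: n = 44

44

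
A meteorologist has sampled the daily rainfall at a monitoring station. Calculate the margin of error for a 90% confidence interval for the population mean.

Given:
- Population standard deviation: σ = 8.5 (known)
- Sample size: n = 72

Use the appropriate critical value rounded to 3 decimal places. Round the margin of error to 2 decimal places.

The population standard deviation σ is known, so use the z-interval margin of error formula.

For 90% confidence, z* = 1.645 (from standard normal table)

Margin of error formula for z-interval: E = z* × σ/√n

E = 1.645 × 8.5/√72
  = 1.645 × 1.001735
  = 1.6479

Rounded to 2 decimal places:

1.65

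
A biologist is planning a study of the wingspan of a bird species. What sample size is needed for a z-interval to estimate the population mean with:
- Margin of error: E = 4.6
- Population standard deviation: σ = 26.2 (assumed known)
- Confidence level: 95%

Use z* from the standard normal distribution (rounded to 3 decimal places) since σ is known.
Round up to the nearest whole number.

Using z* since population σ is known (z-interval formula).

For 95% confidence, z* = 1.96 (from standard normal table)

Sample size formula for z-interval: n = (z*σ/E)²

n = (1.96 × 26.2 / 4.6)²
  = (11.163478)²
  = 124.6232

Round up to the nearest whole number: n = 125

125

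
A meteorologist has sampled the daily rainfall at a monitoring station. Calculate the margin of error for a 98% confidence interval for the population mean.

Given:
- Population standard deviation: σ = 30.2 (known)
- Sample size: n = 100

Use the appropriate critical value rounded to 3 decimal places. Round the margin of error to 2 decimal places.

The population standard deviation σ is known, so use the z-interval margin of error formula.

For 98% confidence, z* = 2.326 (from standard normal table)

Margin of error formula for z-interval: E = z* × σ/√n

E = 2.326 × 30.2/√100
  = 2.326 × 3.020000
  = 7.0245

Rounded to 2 decimal places:

7.02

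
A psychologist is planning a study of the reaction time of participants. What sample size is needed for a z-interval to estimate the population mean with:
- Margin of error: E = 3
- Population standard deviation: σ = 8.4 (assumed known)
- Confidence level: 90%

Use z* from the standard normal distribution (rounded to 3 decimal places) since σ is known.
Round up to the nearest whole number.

Using z* since population σ is known (z-interval formula).

For 90% confidence, z* = 1.645 (from standard normal table)

Sample size formula for z-interval: n = (z*σ/E)²

n = (1.645 × 8.4 / 3)²
  = (4.606000)²
  = 21.2152

Round up to the nearest whole number: n = 22

22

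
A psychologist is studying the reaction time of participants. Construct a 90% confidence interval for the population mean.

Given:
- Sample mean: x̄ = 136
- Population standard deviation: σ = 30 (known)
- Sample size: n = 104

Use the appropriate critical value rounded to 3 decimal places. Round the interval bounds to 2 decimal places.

The population standard deviation σ is known, so use a z-interval (standard normal critical value).

For 90% confidence, z* = 1.645 (from standard normal table)

Standard error: SE = σ/√n = 30/√104 = 2.941742

Margin of error: E = z* × SE = 1.645 × 2.941742 = 4.8392

Z-interval: x̄ ± E = 136 ± 4.8392 = (131.1608, 140.8392)

Rounded to 2 decimal places:

(131.16, 140.84)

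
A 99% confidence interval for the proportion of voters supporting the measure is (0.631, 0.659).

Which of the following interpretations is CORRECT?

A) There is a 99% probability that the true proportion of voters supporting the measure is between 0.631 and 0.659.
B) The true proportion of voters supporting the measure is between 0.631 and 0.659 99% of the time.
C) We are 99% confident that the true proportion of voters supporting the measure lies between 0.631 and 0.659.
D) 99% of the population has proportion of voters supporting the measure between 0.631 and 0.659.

A confidence interval represents our confidence in the procedure, not a probability statement about the parameter.

Key concept: If we repeated this sampling process many times and computed a 99% CI each time, about 99% of those intervals would contain the true population parameter.

For this specific interval (0.631, 0.659):
- Midpoint (point estimate): 0.645
- Margin of error: 0.014

The correct interpretation is the one stating confidence that the true parameter lies in the interval — option C.

C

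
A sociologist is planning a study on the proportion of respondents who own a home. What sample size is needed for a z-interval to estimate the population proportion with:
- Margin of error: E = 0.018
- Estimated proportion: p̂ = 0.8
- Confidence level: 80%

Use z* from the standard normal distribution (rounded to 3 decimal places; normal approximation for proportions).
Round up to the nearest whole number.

Using z* for proportion z-interval (normal approximation).

For 80% confidence, z* = 1.282 (from standard normal table)

Sample size formula for proportion z-interval: n = z*²p̂(1-p̂)/E²

n = 1.282² × 0.8 × 0.2 / 0.018²
  = 1.643524 × 0.16 / 0.000324
  = 811.6168

Round up to the nearest whole number: n = 812

812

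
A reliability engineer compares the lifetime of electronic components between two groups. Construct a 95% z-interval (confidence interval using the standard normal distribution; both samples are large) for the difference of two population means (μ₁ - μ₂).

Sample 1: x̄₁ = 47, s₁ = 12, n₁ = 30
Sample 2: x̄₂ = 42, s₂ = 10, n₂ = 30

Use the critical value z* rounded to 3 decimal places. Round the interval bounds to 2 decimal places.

Both samples are large (n₁ = 30 ≥ 30, n₂ = 30 ≥ 30), so a z-interval for the difference of means applies.

Point estimate: x̄₁ - x̄₂ = 47 - 42 = 5

Standard error: SE = √(s₁²/n₁ + s₂²/n₂)
= √(12²/30 + 10²/30)
= √(4.800000 + 3.333333)
= 2.851900

For 95% confidence, z* = 1.96 (from standard normal table)
Margin of error: E = z* × SE = 1.96 × 2.851900 = 5.5897

Z-interval: (x̄₁ - x̄₂) ± E = 5 ± 5.5897 = (-0.5897, 10.5897)

Rounded to 2 decimal places:

(-0.59, 10.59)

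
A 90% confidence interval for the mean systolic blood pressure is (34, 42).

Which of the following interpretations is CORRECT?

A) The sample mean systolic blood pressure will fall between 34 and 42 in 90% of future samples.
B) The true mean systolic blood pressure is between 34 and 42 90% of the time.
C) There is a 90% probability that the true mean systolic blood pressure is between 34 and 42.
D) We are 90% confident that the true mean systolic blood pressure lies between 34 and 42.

A confidence interval represents our confidence in the procedure, not a probability statement about the parameter.

Key concept: If we repeated this sampling process many times and computed a 90% CI each time, about 90% of those intervals would contain the true population parameter.

For this specific interval (34, 42):
- Midpoint (point estimate): 38
- Margin of error: 4

The correct interpretation is the one stating confidence that the true parameter lies in the interval — option D.

D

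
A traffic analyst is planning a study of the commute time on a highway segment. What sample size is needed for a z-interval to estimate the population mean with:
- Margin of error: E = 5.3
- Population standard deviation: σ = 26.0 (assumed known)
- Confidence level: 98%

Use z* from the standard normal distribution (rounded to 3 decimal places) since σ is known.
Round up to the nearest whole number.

Using z* since population σ is known (z-interval formula).

For 98% confidence, z* = 2.326 (from standard normal table)

Sample size formula for z-interval: n = (z*σ/E)²

n = (2.326 × 26.0 / 5.3)²
  = (11.410566)²
  = 130.2010

Round up to the nearest whole number: n = 131

131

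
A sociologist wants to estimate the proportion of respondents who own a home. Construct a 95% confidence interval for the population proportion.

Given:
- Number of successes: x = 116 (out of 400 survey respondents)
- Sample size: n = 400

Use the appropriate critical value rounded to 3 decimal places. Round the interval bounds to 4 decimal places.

Sample proportion: p̂ = 116/400 = 0.290000

Check conditions for normal approximation:
  np̂ = 116 ≥ 10 ✓
  n(1-p̂) = 284 ≥ 10 ✓

The sample is large enough, so use a z-interval (normal approximation) for the proportion.

For 95% confidence, z* = 1.96 (from standard normal table)

Standard error: SE = √(p̂(1-p̂)/n) = √(0.290000×0.710000/400) = 0.02268810

Margin of error: E = z* × SE = 1.96 × 0.02268810 = 0.044469

Z-interval: p̂ ± E = 0.290000 ± 0.044469 = (0.245531, 0.334469)

Rounded to 4 decimal places:

(0.2455, 0.3345)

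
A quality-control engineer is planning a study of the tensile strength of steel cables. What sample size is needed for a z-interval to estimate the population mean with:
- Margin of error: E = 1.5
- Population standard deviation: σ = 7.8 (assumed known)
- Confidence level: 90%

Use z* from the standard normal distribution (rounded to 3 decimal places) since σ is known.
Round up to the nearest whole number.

Using z* since population σ is known (z-interval formula).

For 90% confidence, z* = 1.645 (from standard normal table)

Sample size formula for z-interval: n = (z*σ/E)²

n = (1.645 × 7.8 / 1.5)²
  = (8.554000)²
  = 73.1709

Round up to the nearest whole number: n = 74

74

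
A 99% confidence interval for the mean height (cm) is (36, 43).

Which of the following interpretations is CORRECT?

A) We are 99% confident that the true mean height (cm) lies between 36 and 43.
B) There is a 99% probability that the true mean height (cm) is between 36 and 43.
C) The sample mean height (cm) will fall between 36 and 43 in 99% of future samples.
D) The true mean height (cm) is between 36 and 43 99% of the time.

A confidence interval represents our confidence in the procedure, not a probability statement about the parameter.

Key concept: If we repeated this sampling process many times and computed a 99% CI each time, about 99% of those intervals would contain the true population parameter.

For this specific interval (36, 43):
- Midpoint (point estimate): 39.5
- Margin of error: 3.5

The correct interpretation is the one stating confidence that the true parameter lies in the interval — option A.

A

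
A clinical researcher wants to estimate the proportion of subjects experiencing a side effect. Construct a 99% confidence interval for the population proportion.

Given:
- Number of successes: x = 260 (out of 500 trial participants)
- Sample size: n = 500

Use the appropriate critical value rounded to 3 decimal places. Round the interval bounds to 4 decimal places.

Sample proportion: p̂ = 260/500 = 0.520000

Check conditions for normal approximation:
  np̂ = 260 ≥ 10 ✓
  n(1-p̂) = 240 ≥ 10 ✓

The sample is large enough, so use a z-interval (normal approximation) for the proportion.

For 99% confidence, z* = 2.576 (from standard normal table)

Standard error: SE = √(p̂(1-p̂)/n) = √(0.520000×0.480000/500) = 0.02234278

Margin of error: E = z* × SE = 2.576 × 0.02234278 = 0.057555

Z-interval: p̂ ± E = 0.520000 ± 0.057555 = (0.462445, 0.577555)

Rounded to 4 decimal places:

(0.4624, 0.5776)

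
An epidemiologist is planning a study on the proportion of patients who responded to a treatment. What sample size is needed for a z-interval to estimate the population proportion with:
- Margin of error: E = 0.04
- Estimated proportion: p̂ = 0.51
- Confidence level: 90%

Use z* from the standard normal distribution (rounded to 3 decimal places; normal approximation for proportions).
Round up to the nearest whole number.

Using z* for proportion z-interval (normal approximation).

For 90% confidence, z* = 1.645 (from standard normal table)

Sample size formula for proportion z-interval: n = z*²p̂(1-p̂)/E²

n = 1.645² × 0.51 × 0.49 / 0.04²
  = 2.706025 × 0.2499 / 0.0016
  = 422.6473

Round up to the nearest whole number: n = 423

423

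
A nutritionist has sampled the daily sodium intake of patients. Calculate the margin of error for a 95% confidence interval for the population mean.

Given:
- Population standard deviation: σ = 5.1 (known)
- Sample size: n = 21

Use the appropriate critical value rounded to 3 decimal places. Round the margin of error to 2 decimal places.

The population standard deviation σ is known, so use the z-interval margin of error formula.

For 95% confidence, z* = 1.96 (from standard normal table)

Margin of error formula for z-interval: E = z* × σ/√n

E = 1.96 × 5.1/√21
  = 1.96 × 1.112911
  = 2.1813

Rounded to 2 decimal places:

2.18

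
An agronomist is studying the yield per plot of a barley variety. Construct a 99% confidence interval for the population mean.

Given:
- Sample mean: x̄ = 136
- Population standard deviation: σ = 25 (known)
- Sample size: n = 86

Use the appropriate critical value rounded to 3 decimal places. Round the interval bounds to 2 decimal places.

The population standard deviation σ is known, so use a z-interval (standard normal critical value).

For 99% confidence, z* = 2.576 (from standard normal table)

Standard error: SE = σ/√n = 25/√86 = 2.695819

Margin of error: E = z* × SE = 2.576 × 2.695819 = 6.9444

Z-interval: x̄ ± E = 136 ± 6.9444 = (129.0556, 142.9444)

Rounded to 2 decimal places:

(129.06, 142.94)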